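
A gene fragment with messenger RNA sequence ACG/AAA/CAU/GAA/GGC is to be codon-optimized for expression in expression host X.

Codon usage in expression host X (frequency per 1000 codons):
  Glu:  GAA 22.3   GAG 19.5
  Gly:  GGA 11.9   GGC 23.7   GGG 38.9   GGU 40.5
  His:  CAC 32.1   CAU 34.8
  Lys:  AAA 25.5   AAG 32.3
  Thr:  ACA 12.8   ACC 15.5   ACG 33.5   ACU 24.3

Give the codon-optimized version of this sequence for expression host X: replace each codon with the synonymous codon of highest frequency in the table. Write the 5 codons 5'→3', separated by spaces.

ACG AAG CAU GAA GGU

Codon 1 (Thr): best is ACG at 33.5.
Codon 2 (Lys): best is AAG at 32.3.
Codon 3 (His): best is CAU at 34.8.
Codon 4 (Glu): best is GAA at 22.3.
Codon 5 (Gly): best is GGU at 40.5.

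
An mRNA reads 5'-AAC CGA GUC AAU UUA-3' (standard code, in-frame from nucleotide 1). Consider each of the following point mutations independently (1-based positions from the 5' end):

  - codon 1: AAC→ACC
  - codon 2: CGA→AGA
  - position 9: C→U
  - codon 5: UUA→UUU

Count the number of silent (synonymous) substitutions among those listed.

2

Codon 1: AAC (Asn) → ACC (Thr) — missense.
Codon 2: CGA (Arg) → AGA (Arg) — synonymous.
Codon 3: GUC (Val) → GUU (Val) — synonymous.
Codon 5: UUA (Leu) → UUU (Phe) — missense.
Synonymous: 2 of 4.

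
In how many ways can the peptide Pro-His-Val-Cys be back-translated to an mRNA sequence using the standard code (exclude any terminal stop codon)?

Pro: 4 codons.
His: 2 codons.
Val: 4 codons.
Cys: 2 codons.
4 × 2 × 4 × 2 = 64.

64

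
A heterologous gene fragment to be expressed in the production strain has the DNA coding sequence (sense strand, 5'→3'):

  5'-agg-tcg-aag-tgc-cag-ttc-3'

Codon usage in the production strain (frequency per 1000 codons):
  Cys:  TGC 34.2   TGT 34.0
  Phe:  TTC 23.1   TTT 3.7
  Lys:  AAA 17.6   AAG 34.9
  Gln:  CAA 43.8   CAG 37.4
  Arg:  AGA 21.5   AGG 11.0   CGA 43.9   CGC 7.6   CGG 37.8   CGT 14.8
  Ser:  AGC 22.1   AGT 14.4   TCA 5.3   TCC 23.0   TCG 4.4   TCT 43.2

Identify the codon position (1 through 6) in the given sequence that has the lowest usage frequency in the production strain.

Codon 1 AGG (Arg): 11.0 per 1000.
Codon 2 TCG (Ser): 4.4 per 1000.
Codon 3 AAG (Lys): 34.9 per 1000.
Codon 4 TGC (Cys): 34.2 per 1000.
Codon 5 CAG (Gln): 37.4 per 1000.
Codon 6 TTC (Phe): 23.1 per 1000.
Lowest frequency is 4.4 at codon 2.

2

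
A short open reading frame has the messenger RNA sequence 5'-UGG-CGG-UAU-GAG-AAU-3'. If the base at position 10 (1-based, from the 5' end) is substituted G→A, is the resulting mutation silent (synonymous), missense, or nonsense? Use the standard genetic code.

missense

Position 10 falls in codon 4: GAG → Glu.
After the substitution the codon is AAG → Lys.
Glu ≠ Lys, so this is a missense mutation.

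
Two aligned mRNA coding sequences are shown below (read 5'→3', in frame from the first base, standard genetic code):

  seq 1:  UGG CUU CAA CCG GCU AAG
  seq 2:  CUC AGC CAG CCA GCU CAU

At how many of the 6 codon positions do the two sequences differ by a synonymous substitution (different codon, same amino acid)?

2

Codon 1: UGG Trp / CUC Leu — nonsynonymous.
Codon 2: CUU Leu / AGC Ser — nonsynonymous.
Codon 3: CAA Gln / CAG Gln — synonymous.
Codon 4: CCG Pro / CCA Pro — synonymous.
Codon 5: GCU Ala / GCU Ala — identical.
Codon 6: AAG Lys / CAU His — nonsynonymous.
Synonymous differences: 2.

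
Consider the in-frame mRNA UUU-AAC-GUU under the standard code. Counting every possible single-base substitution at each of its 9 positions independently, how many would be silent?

5

Codon 1 (UUU, Phe): 1 synonymous substitution.
Codon 2 (AAC, Asn): 1 synonymous substitution.
Codon 3 (GUU, Val): 3 synonymous substitutions.
Total: 1 + 1 + 3 = 5.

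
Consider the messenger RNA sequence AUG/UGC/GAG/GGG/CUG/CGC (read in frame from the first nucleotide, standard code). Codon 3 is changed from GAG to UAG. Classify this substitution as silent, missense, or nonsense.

nonsense

Position 7 falls in codon 3: GAG → Glu.
After the substitution the codon is UAG → Stop.
The new codon is a stop codon, so this is a nonsense mutation.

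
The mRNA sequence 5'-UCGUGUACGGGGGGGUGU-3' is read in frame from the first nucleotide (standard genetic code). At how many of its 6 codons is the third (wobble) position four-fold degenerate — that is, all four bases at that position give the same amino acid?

Codon 1 UCG (Ser): third position 4-fold.
Codon 2 UGU (Cys): third position 2-fold.
Codon 3 ACG (Thr): third position 4-fold.
Codon 4 GGG (Gly): third position 4-fold.
Codon 5 GGG (Gly): third position 4-fold.
Codon 6 UGU (Cys): third position 2-fold.
Four-fold degenerate third positions: 4.

4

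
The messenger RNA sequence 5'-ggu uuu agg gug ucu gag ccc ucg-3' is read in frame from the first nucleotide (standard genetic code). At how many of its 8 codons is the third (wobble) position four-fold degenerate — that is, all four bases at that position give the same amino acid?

Codon 1 GGU (Gly): third position 4-fold.
Codon 2 UUU (Phe): third position 2-fold.
Codon 3 AGG (Arg): third position 2-fold.
Codon 4 GUG (Val): third position 4-fold.
Codon 5 UCU (Ser): third position 4-fold.
Codon 6 GAG (Glu): third position 2-fold.
Codon 7 CCC (Pro): third position 4-fold.
Codon 8 UCG (Ser): third position 4-fold.
Four-fold degenerate third positions: 5.

5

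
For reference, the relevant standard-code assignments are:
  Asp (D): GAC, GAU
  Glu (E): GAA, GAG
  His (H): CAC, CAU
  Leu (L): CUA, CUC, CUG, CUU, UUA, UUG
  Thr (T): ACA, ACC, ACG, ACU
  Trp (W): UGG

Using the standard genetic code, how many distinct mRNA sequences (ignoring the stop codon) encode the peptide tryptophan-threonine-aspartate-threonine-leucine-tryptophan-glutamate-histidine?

Trp: 1 codon.
Thr: 4 codons.
Asp: 2 codons.
Thr: 4 codons.
Leu: 6 codons.
Trp: 1 codon.
Glu: 2 codons.
His: 2 codons.
1 × 4 × 2 × 4 × 6 × 1 × 2 × 2 = 768.

768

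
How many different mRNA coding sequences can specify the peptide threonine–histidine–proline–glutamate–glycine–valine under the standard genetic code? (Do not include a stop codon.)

Thr: 4 codons.
His: 2 codons.
Pro: 4 codons.
Glu: 2 codons.
Gly: 4 codons.
Val: 4 codons.
4 × 2 × 4 × 2 × 4 × 4 = 1024.

1024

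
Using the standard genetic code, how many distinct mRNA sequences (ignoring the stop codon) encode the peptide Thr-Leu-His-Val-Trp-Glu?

384

Thr: 4 codons.
Leu: 6 codons.
His: 2 codons.
Val: 4 codons.
Trp: 1 codon.
Glu: 2 codons.
4 × 6 × 2 × 4 × 1 × 2 = 384.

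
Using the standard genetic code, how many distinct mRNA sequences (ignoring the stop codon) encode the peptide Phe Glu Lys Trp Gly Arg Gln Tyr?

Phe: 2 codons.
Glu: 2 codons.
Lys: 2 codons.
Trp: 1 codon.
Gly: 4 codons.
Arg: 6 codons.
Gln: 2 codons.
Tyr: 2 codons.
2 × 2 × 2 × 1 × 4 × 6 × 2 × 2 = 768.

768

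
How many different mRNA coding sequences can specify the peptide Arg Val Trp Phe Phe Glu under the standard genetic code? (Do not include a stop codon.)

192

Arg: 6 codons.
Val: 4 codons.
Trp: 1 codon.
Phe: 2 codons.
Phe: 2 codons.
Glu: 2 codons.
6 × 4 × 1 × 2 × 2 × 2 = 192.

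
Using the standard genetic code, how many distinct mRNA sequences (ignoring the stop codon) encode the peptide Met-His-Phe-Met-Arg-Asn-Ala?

Met: 1 codon.
His: 2 codons.
Phe: 2 codons.
Met: 1 codon.
Arg: 6 codons.
Asn: 2 codons.
Ala: 4 codons.
1 × 2 × 2 × 1 × 6 × 2 × 4 = 192.

192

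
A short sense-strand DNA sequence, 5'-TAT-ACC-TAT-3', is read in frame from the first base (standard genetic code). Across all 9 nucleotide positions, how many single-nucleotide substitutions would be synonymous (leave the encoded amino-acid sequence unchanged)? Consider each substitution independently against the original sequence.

5

Codon 1 (TAT, Tyr): 1 synonymous substitution.
Codon 2 (ACC, Thr): 3 synonymous substitutions.
Codon 3 (TAT, Tyr): 1 synonymous substitution.
Total: 1 + 3 + 1 = 5.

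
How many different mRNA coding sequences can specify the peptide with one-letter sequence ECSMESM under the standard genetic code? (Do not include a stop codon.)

Glu: 2 codons.
Cys: 2 codons.
Ser: 6 codons.
Met: 1 codon.
Glu: 2 codons.
Ser: 6 codons.
Met: 1 codon.
2 × 2 × 6 × 1 × 2 × 6 × 1 = 288.

288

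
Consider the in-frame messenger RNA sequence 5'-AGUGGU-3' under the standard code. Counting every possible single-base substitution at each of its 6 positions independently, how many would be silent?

Codon 1 (AGU, Ser): 1 synonymous substitution.
Codon 2 (GGU, Gly): 3 synonymous substitutions.
Total: 1 + 3 = 4.

4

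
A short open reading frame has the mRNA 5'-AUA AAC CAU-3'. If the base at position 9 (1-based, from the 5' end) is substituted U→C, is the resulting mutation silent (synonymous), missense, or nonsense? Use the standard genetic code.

silent

Position 9 falls in codon 3: CAU → His.
After the substitution the codon is CAC → His.
Both encode His, so the change is synonymous.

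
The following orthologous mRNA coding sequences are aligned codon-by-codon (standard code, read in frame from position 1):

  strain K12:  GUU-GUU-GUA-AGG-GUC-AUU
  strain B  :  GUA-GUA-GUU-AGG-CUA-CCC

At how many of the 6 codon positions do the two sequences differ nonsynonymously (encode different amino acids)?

2

Codon 1: GUU Val / GUA Val — synonymous.
Codon 2: GUU Val / GUA Val — synonymous.
Codon 3: GUA Val / GUU Val — synonymous.
Codon 4: AGG Arg / AGG Arg — identical.
Codon 5: GUC Val / CUA Leu — nonsynonymous.
Codon 6: AUU Ile / CCC Pro — nonsynonymous.
Nonsynonymous differences: 2.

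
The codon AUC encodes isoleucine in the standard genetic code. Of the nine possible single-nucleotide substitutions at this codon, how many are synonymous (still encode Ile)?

2

Position 1: none → 0 synonymous.
Position 2: none → 0 synonymous.
Position 3: AUU, AUA → 2 synonymous.
Total: 0 + 0 + 2 = 2.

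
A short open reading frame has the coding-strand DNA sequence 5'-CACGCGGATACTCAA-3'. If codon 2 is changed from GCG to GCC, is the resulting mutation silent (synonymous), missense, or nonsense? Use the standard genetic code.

silent

Position 6 falls in codon 2: GCG → Ala.
After the substitution the codon is GCC → Ala.
Both encode Ala, so the change is synonymous.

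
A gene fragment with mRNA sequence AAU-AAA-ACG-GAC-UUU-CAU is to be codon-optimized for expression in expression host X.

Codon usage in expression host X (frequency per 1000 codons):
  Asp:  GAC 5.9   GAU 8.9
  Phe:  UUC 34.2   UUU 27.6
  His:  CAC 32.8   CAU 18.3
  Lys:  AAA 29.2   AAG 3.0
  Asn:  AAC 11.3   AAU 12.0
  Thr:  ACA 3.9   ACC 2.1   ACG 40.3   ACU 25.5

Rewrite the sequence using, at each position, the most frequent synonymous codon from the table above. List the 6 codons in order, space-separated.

Codon 1 (Asn): best is AAU at 12.0.
Codon 2 (Lys): best is AAA at 29.2.
Codon 3 (Thr): best is ACG at 40.3.
Codon 4 (Asp): best is GAU at 8.9.
Codon 5 (Phe): best is UUC at 34.2.
Codon 6 (His): best is CAC at 32.8.

AAU AAA ACG GAU UUC CAC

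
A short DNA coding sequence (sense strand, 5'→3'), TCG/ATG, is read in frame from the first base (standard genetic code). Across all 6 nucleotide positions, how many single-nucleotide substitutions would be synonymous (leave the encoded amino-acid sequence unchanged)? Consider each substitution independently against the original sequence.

Codon 1 (TCG, Ser): 3 synonymous substitutions.
Codon 2 (ATG, Met): 0 synonymous substitutions.
Total: 3 + 0 = 3.

3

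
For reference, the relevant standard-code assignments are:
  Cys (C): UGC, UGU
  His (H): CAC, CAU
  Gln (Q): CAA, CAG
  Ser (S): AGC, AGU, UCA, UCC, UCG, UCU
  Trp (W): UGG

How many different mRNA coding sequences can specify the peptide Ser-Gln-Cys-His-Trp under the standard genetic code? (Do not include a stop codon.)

48

Ser: 6 codons.
Gln: 2 codons.
Cys: 2 codons.
His: 2 codons.
Trp: 1 codon.
6 × 2 × 2 × 2 × 1 = 48.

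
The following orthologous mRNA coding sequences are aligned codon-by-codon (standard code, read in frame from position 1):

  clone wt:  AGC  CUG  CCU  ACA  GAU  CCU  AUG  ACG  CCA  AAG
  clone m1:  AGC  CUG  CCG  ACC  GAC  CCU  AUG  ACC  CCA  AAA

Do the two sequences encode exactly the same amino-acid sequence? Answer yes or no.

Codon 1: AGC Ser / AGC Ser — identical.
Codon 2: CUG Leu / CUG Leu — identical.
Codon 3: CCU Pro / CCG Pro — synonymous.
Codon 4: ACA Thr / ACC Thr — synonymous.
Codon 5: GAU Asp / GAC Asp — synonymous.
Codon 6: CCU Pro / CCU Pro — identical.
Codon 7: AUG Met / AUG Met — identical.
Codon 8: ACG Thr / ACC Thr — synonymous.
Codon 9: CCA Pro / CCA Pro — identical.
Codon 10: AAG Lys / AAA Lys — synonymous.
Nonsynonymous differences: 0 → same protein.

yes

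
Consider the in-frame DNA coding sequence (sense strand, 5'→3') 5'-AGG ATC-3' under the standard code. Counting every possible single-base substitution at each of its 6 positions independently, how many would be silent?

4

Codon 1 (AGG, Arg): 2 synonymous substitutions.
Codon 2 (ATC, Ile): 2 synonymous substitutions.
Total: 2 + 2 = 4.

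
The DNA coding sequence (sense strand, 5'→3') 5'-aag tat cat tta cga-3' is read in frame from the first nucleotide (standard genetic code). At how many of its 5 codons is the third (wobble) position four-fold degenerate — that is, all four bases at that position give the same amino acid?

Codon 1 AAG (Lys): third position 2-fold.
Codon 2 TAT (Tyr): third position 2-fold.
Codon 3 CAT (His): third position 2-fold.
Codon 4 TTA (Leu): third position 2-fold.
Codon 5 CGA (Arg): third position 4-fold.
Four-fold degenerate third positions: 1.

1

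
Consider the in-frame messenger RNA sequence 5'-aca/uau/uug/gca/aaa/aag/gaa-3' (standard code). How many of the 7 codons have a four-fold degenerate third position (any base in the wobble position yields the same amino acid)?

Codon 1 ACA (Thr): third position 4-fold.
Codon 2 UAU (Tyr): third position 2-fold.
Codon 3 UUG (Leu): third position 2-fold.
Codon 4 GCA (Ala): third position 4-fold.
Codon 5 AAA (Lys): third position 2-fold.
Codon 6 AAG (Lys): third position 2-fold.
Codon 7 GAA (Glu): third position 2-fold.
Four-fold degenerate third positions: 2.

2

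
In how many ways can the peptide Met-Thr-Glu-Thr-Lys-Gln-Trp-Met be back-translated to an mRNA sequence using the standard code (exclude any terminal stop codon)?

128

Met: 1 codon.
Thr: 4 codons.
Glu: 2 codons.
Thr: 4 codons.
Lys: 2 codons.
Gln: 2 codons.
Trp: 1 codon.
Met: 1 codon.
1 × 4 × 2 × 4 × 2 × 2 × 1 × 1 = 128.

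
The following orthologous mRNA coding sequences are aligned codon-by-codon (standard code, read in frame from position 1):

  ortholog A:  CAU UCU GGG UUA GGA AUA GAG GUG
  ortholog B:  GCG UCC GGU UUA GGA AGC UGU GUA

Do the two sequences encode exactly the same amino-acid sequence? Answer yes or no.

no

Codon 1: CAU His / GCG Ala — nonsynonymous.
Codon 2: UCU Ser / UCC Ser — synonymous.
Codon 3: GGG Gly / GGU Gly — synonymous.
Codon 4: UUA Leu / UUA Leu — identical.
Codon 5: GGA Gly / GGA Gly — identical.
Codon 6: AUA Ile / AGC Ser — nonsynonymous.
Codon 7: GAG Glu / UGU Cys — nonsynonymous.
Codon 8: GUG Val / GUA Val — synonymous.
Nonsynonymous differences: 3 → different protein.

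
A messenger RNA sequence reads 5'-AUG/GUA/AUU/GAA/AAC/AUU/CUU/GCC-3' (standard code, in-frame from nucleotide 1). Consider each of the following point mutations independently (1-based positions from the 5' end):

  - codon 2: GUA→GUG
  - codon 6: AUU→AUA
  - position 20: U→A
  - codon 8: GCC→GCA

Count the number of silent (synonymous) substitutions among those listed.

3

Codon 2: GUA (Val) → GUG (Val) — synonymous.
Codon 6: AUU (Ile) → AUA (Ile) — synonymous.
Codon 7: CUU (Leu) → CAU (His) — missense.
Codon 8: GCC (Ala) → GCA (Ala) — synonymous.
Synonymous: 3 of 4.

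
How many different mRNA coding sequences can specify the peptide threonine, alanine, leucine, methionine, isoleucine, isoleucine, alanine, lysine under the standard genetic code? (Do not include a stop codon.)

6912

Thr: 4 codons.
Ala: 4 codons.
Leu: 6 codons.
Met: 1 codon.
Ile: 3 codons.
Ile: 3 codons.
Ala: 4 codons.
Lys: 2 codons.
4 × 4 × 6 × 1 × 3 × 3 × 4 × 2 = 6912.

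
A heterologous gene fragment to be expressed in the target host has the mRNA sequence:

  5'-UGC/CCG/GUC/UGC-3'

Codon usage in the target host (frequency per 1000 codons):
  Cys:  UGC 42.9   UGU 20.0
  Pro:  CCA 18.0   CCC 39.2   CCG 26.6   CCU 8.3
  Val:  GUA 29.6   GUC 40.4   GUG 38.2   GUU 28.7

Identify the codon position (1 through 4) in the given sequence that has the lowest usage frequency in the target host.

Codon 1 UGC (Cys): 42.9 per 1000.
Codon 2 CCG (Pro): 26.6 per 1000.
Codon 3 GUC (Val): 40.4 per 1000.
Codon 4 UGC (Cys): 42.9 per 1000.
Lowest frequency is 26.6 at codon 2.

2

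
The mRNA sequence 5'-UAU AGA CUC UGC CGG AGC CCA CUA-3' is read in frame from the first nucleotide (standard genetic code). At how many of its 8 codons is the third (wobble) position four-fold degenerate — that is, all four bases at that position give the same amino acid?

4

Codon 1 UAU (Tyr): third position 2-fold.
Codon 2 AGA (Arg): third position 2-fold.
Codon 3 CUC (Leu): third position 4-fold.
Codon 4 UGC (Cys): third position 2-fold.
Codon 5 CGG (Arg): third position 4-fold.
Codon 6 AGC (Ser): third position 2-fold.
Codon 7 CCA (Pro): third position 4-fold.
Codon 8 CUA (Leu): third position 4-fold.
Four-fold degenerate third positions: 4.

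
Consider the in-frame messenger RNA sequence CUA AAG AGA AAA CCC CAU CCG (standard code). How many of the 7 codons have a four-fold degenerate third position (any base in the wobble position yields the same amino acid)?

3

Codon 1 CUA (Leu): third position 4-fold.
Codon 2 AAG (Lys): third position 2-fold.
Codon 3 AGA (Arg): third position 2-fold.
Codon 4 AAA (Lys): third position 2-fold.
Codon 5 CCC (Pro): third position 4-fold.
Codon 6 CAU (His): third position 2-fold.
Codon 7 CCG (Pro): third position 4-fold.
Four-fold degenerate third positions: 3.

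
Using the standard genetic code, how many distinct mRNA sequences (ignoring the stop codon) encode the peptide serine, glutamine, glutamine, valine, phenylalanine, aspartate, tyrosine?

Ser: 6 codons.
Gln: 2 codons.
Gln: 2 codons.
Val: 4 codons.
Phe: 2 codons.
Asp: 2 codons.
Tyr: 2 codons.
6 × 2 × 2 × 4 × 2 × 2 × 2 = 768.

768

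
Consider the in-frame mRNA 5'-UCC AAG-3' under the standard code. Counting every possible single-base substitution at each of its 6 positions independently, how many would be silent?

Codon 1 (UCC, Ser): 3 synonymous substitutions.
Codon 2 (AAG, Lys): 1 synonymous substitution.
Total: 3 + 1 = 4.

4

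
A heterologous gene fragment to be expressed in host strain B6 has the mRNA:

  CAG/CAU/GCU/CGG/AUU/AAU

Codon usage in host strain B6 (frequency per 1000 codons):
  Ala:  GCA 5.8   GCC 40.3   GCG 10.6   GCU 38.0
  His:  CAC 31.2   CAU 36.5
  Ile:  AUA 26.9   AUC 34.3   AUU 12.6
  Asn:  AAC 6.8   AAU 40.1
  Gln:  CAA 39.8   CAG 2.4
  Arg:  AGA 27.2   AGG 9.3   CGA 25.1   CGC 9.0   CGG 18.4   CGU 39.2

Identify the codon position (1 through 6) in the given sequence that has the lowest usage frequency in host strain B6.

1

Codon 1 CAG (Gln): 2.4 per 1000.
Codon 2 CAU (His): 36.5 per 1000.
Codon 3 GCU (Ala): 38.0 per 1000.
Codon 4 CGG (Arg): 18.4 per 1000.
Codon 5 AUU (Ile): 12.6 per 1000.
Codon 6 AAU (Asn): 40.1 per 1000.
Lowest frequency is 2.4 at codon 1.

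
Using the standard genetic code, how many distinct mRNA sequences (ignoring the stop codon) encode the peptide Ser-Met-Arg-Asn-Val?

288

Ser: 6 codons.
Met: 1 codon.
Arg: 6 codons.
Asn: 2 codons.
Val: 4 codons.
6 × 1 × 6 × 2 × 4 = 288.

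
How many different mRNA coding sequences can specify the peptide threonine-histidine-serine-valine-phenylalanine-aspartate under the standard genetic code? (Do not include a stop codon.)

768

Thr: 4 codons.
His: 2 codons.
Ser: 6 codons.
Val: 4 codons.
Phe: 2 codons.
Asp: 2 codons.
4 × 2 × 6 × 4 × 2 × 2 = 768.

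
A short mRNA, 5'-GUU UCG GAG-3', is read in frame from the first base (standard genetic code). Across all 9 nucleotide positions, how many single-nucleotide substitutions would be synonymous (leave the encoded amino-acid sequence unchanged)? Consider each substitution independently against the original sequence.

Codon 1 (GUU, Val): 3 synonymous substitutions.
Codon 2 (UCG, Ser): 3 synonymous substitutions.
Codon 3 (GAG, Glu): 1 synonymous substitution.
Total: 3 + 3 + 1 = 7.

7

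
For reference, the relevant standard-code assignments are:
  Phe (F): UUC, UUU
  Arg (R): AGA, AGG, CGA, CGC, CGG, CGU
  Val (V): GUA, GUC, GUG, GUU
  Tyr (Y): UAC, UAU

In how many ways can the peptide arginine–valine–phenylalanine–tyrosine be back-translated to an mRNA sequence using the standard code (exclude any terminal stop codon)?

Arg: 6 codons.
Val: 4 codons.
Phe: 2 codons.
Tyr: 2 codons.
6 × 4 × 2 × 2 = 96.

96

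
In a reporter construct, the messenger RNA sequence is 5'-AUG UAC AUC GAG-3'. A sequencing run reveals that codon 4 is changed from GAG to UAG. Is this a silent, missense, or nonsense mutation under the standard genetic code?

Position 10 falls in codon 4: GAG → Glu.
After the substitution the codon is UAG → Stop.
The new codon is a stop codon, so this is a nonsense mutation.

nonsense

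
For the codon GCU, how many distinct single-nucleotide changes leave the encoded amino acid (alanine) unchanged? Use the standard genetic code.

Position 1: none → 0 synonymous.
Position 2: none → 0 synonymous.
Position 3: GCC, GCA, GCG → 3 synonymous.
Total: 0 + 0 + 3 = 3.

3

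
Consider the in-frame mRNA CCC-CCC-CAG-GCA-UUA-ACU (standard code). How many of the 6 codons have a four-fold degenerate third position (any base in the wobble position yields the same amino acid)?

Codon 1 CCC (Pro): third position 4-fold.
Codon 2 CCC (Pro): third position 4-fold.
Codon 3 CAG (Gln): third position 2-fold.
Codon 4 GCA (Ala): third position 4-fold.
Codon 5 UUA (Leu): third position 2-fold.
Codon 6 ACU (Thr): third position 4-fold.
Four-fold degenerate third positions: 4.

4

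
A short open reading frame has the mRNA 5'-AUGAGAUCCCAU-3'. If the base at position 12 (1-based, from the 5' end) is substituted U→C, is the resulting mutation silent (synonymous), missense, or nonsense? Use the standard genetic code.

Position 12 falls in codon 4: CAU → His.
After the substitution the codon is CAC → His.
Both encode His, so the change is synonymous.

silent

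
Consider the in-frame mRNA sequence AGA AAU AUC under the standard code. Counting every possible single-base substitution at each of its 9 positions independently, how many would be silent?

5

Codon 1 (AGA, Arg): 2 synonymous substitutions.
Codon 2 (AAU, Asn): 1 synonymous substitution.
Codon 3 (AUC, Ile): 2 synonymous substitutions.
Total: 2 + 1 + 2 = 5.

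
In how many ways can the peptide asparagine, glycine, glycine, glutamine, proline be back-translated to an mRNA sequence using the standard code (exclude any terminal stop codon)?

256

Asn: 2 codons.
Gly: 4 codons.
Gly: 4 codons.
Gln: 2 codons.
Pro: 4 codons.
2 × 4 × 4 × 2 × 4 = 256.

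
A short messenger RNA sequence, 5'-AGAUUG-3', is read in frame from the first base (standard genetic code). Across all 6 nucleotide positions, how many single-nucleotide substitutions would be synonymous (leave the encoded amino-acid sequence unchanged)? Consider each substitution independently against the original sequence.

4

Codon 1 (AGA, Arg): 2 synonymous substitutions.
Codon 2 (UUG, Leu): 2 synonymous substitutions.
Total: 2 + 2 = 4.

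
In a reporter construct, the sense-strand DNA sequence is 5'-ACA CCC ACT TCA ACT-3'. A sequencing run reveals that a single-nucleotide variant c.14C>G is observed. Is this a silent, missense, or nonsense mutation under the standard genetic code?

Position 14 falls in codon 5: ACT → Thr.
After the substitution the codon is AGT → Ser.
Thr ≠ Ser, so this is a missense mutation.

missense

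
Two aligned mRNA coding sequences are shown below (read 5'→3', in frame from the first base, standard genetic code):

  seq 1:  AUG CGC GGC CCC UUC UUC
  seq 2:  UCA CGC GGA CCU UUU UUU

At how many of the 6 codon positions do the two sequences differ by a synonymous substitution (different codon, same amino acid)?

4

Codon 1: AUG Met / UCA Ser — nonsynonymous.
Codon 2: CGC Arg / CGC Arg — identical.
Codon 3: GGC Gly / GGA Gly — synonymous.
Codon 4: CCC Pro / CCU Pro — synonymous.
Codon 5: UUC Phe / UUU Phe — synonymous.
Codon 6: UUC Phe / UUU Phe — synonymous.
Synonymous differences: 4.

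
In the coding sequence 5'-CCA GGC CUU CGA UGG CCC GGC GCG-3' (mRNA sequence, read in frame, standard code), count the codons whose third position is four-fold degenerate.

7

Codon 1 CCA (Pro): third position 4-fold.
Codon 2 GGC (Gly): third position 4-fold.
Codon 3 CUU (Leu): third position 4-fold.
Codon 4 CGA (Arg): third position 4-fold.
Codon 5 UGG (Trp): third position 1-fold.
Codon 6 CCC (Pro): third position 4-fold.
Codon 7 GGC (Gly): third position 4-fold.
Codon 8 GCG (Ala): third position 4-fold.
Four-fold degenerate third positions: 7.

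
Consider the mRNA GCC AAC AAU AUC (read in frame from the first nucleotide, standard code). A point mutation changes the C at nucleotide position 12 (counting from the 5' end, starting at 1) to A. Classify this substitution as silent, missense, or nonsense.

silent

Position 12 falls in codon 4: AUC → Ile.
After the substitution the codon is AUA → Ile.
Both encode Ile, so the change is synonymous.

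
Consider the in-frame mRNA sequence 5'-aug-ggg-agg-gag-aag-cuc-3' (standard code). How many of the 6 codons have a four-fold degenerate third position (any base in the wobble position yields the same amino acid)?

Codon 1 AUG (Met): third position 1-fold.
Codon 2 GGG (Gly): third position 4-fold.
Codon 3 AGG (Arg): third position 2-fold.
Codon 4 GAG (Glu): third position 2-fold.
Codon 5 AAG (Lys): third position 2-fold.
Codon 6 CUC (Leu): third position 4-fold.
Four-fold degenerate third positions: 2.

2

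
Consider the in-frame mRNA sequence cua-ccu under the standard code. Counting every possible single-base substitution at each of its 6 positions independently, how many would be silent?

7

Codon 1 (CUA, Leu): 4 synonymous substitutions.
Codon 2 (CCU, Pro): 3 synonymous substitutions.
Total: 4 + 3 = 7.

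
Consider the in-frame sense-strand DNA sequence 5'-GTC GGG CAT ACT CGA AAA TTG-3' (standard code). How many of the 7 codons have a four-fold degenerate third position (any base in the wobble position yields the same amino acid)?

4

Codon 1 GTC (Val): third position 4-fold.
Codon 2 GGG (Gly): third position 4-fold.
Codon 3 CAT (His): third position 2-fold.
Codon 4 ACT (Thr): third position 4-fold.
Codon 5 CGA (Arg): third position 4-fold.
Codon 6 AAA (Lys): third position 2-fold.
Codon 7 TTG (Leu): third position 2-fold.
Four-fold degenerate third positions: 4.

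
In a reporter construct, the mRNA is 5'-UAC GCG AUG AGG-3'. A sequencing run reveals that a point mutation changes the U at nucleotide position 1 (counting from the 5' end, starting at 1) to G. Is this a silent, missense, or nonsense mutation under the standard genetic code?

missense

Position 1 falls in codon 1: UAC → Tyr.
After the substitution the codon is GAC → Asp.
Tyr ≠ Asp, so this is a missense mutation.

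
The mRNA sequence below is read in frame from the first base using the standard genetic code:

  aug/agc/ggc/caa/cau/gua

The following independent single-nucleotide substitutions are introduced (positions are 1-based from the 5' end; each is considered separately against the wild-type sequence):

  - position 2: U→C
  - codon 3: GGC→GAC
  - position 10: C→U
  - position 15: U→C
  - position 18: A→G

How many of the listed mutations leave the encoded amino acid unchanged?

Codon 1: AUG (Met) → ACG (Thr) — missense.
Codon 3: GGC (Gly) → GAC (Asp) — missense.
Codon 4: CAA (Gln) → UAA (Stop) — nonsense.
Codon 5: CAU (His) → CAC (His) — synonymous.
Codon 6: GUA (Val) → GUG (Val) — synonymous.
Synonymous: 2 of 5.

2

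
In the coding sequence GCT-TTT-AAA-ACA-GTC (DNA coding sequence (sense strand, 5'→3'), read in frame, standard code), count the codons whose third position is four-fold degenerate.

3

Codon 1 GCT (Ala): third position 4-fold.
Codon 2 TTT (Phe): third position 2-fold.
Codon 3 AAA (Lys): third position 2-fold.
Codon 4 ACA (Thr): third position 4-fold.
Codon 5 GTC (Val): third position 4-fold.
Four-fold degenerate third positions: 3.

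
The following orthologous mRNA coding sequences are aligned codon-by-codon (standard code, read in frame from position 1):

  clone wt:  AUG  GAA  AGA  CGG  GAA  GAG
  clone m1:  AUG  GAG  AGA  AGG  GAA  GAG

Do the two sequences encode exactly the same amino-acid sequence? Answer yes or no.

Codon 1: AUG Met / AUG Met — identical.
Codon 2: GAA Glu / GAG Glu — synonymous.
Codon 3: AGA Arg / AGA Arg — identical.
Codon 4: CGG Arg / AGG Arg — synonymous.
Codon 5: GAA Glu / GAA Glu — identical.
Codon 6: GAG Glu / GAG Glu — identical.
Nonsynonymous differences: 0 → same protein.

yes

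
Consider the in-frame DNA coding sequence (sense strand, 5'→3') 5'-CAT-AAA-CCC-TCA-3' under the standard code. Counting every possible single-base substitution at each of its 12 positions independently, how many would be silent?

8

Codon 1 (CAT, His): 1 synonymous substitution.
Codon 2 (AAA, Lys): 1 synonymous substitution.
Codon 3 (CCC, Pro): 3 synonymous substitutions.
Codon 4 (TCA, Ser): 3 synonymous substitutions.
Total: 1 + 1 + 3 + 3 = 8.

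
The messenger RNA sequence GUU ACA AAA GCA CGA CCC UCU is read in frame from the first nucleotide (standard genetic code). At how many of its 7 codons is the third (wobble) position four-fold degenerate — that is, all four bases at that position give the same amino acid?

6

Codon 1 GUU (Val): third position 4-fold.
Codon 2 ACA (Thr): third position 4-fold.
Codon 3 AAA (Lys): third position 2-fold.
Codon 4 GCA (Ala): third position 4-fold.
Codon 5 CGA (Arg): third position 4-fold.
Codon 6 CCC (Pro): third position 4-fold.
Codon 7 UCU (Ser): third position 4-fold.
Four-fold degenerate third positions: 6.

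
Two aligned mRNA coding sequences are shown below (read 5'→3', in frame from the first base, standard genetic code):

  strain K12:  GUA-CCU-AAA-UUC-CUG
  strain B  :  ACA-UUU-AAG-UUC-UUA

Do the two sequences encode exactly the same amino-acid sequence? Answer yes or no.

no

Codon 1: GUA Val / ACA Thr — nonsynonymous.
Codon 2: CCU Pro / UUU Phe — nonsynonymous.
Codon 3: AAA Lys / AAG Lys — synonymous.
Codon 4: UUC Phe / UUC Phe — identical.
Codon 5: CUG Leu / UUA Leu — synonymous.
Nonsynonymous differences: 2 → different protein.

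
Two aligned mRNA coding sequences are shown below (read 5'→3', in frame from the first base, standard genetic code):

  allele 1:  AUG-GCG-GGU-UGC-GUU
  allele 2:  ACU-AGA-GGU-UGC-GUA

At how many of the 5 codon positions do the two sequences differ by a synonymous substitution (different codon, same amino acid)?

1

Codon 1: AUG Met / ACU Thr — nonsynonymous.
Codon 2: GCG Ala / AGA Arg — nonsynonymous.
Codon 3: GGU Gly / GGU Gly — identical.
Codon 4: UGC Cys / UGC Cys — identical.
Codon 5: GUU Val / GUA Val — synonymous.
Synonymous differences: 1.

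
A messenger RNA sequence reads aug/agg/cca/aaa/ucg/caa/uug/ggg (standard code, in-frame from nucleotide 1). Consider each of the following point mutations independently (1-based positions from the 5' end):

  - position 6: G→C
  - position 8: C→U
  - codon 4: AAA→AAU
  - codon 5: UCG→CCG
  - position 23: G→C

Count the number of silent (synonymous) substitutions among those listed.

Codon 2: AGG (Arg) → AGC (Ser) — missense.
Codon 3: CCA (Pro) → CUA (Leu) — missense.
Codon 4: AAA (Lys) → AAU (Asn) — missense.
Codon 5: UCG (Ser) → CCG (Pro) — missense.
Codon 8: GGG (Gly) → GCG (Ala) — missense.
Synonymous: 0 of 5.

0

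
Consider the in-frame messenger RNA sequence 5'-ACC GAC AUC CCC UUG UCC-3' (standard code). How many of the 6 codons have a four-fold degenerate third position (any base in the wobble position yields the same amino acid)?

3

Codon 1 ACC (Thr): third position 4-fold.
Codon 2 GAC (Asp): third position 2-fold.
Codon 3 AUC (Ile): third position 3-fold.
Codon 4 CCC (Pro): third position 4-fold.
Codon 5 UUG (Leu): third position 2-fold.
Codon 6 UCC (Ser): third position 4-fold.
Four-fold degenerate third positions: 3.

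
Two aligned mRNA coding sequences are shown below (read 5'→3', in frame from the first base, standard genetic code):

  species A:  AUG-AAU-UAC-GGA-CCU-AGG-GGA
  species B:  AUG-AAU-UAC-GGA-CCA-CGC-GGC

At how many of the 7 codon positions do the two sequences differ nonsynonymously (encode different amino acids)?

0

Codon 1: AUG Met / AUG Met — identical.
Codon 2: AAU Asn / AAU Asn — identical.
Codon 3: UAC Tyr / UAC Tyr — identical.
Codon 4: GGA Gly / GGA Gly — identical.
Codon 5: CCU Pro / CCA Pro — synonymous.
Codon 6: AGG Arg / CGC Arg — synonymous.
Codon 7: GGA Gly / GGC Gly — synonymous.
Nonsynonymous differences: 0.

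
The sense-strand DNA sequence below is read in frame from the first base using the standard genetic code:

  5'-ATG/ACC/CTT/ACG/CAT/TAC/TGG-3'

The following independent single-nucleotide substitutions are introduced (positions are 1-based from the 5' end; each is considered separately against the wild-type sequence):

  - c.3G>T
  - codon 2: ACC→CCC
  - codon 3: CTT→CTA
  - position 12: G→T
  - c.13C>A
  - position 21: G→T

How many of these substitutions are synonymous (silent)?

Codon 1: ATG (Met) → ATT (Ile) — missense.
Codon 2: ACC (Thr) → CCC (Pro) — missense.
Codon 3: CTT (Leu) → CTA (Leu) — synonymous.
Codon 4: ACG (Thr) → ACT (Thr) — synonymous.
Codon 5: CAT (His) → AAT (Asn) — missense.
Codon 7: TGG (Trp) → TGT (Cys) — missense.
Synonymous: 2 of 6.

2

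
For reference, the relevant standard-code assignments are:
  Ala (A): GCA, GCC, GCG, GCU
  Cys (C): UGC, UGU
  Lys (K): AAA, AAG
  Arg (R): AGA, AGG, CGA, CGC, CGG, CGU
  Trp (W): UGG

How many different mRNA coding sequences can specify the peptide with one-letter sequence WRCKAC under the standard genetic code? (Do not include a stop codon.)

Trp: 1 codon.
Arg: 6 codons.
Cys: 2 codons.
Lys: 2 codons.
Ala: 4 codons.
Cys: 2 codons.
1 × 6 × 2 × 2 × 4 × 2 = 192.

192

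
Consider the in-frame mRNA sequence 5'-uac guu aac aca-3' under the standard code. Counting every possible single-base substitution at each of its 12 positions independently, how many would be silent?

Codon 1 (UAC, Tyr): 1 synonymous substitution.
Codon 2 (GUU, Val): 3 synonymous substitutions.
Codon 3 (AAC, Asn): 1 synonymous substitution.
Codon 4 (ACA, Thr): 3 synonymous substitutions.
Total: 1 + 3 + 1 + 3 = 8.

8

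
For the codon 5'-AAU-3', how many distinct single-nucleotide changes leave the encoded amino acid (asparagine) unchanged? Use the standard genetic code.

1

Position 1: none → 0 synonymous.
Position 2: none → 0 synonymous.
Position 3: AAC → 1 synonymous.
Total: 0 + 0 + 1 = 1.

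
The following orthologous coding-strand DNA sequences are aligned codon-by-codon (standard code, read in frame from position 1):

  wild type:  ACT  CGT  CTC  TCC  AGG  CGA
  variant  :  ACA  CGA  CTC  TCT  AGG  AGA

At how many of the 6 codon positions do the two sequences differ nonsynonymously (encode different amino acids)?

0

Codon 1: ACT Thr / ACA Thr — synonymous.
Codon 2: CGT Arg / CGA Arg — synonymous.
Codon 3: CTC Leu / CTC Leu — identical.
Codon 4: TCC Ser / TCT Ser — synonymous.
Codon 5: AGG Arg / AGG Arg — identical.
Codon 6: CGA Arg / AGA Arg — synonymous.
Nonsynonymous differences: 0.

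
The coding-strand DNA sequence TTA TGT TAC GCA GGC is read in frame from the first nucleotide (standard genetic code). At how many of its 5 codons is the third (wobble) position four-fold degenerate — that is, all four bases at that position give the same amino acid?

Codon 1 TTA (Leu): third position 2-fold.
Codon 2 TGT (Cys): third position 2-fold.
Codon 3 TAC (Tyr): third position 2-fold.
Codon 4 GCA (Ala): third position 4-fold.
Codon 5 GGC (Gly): third position 4-fold.
Four-fold degenerate third positions: 2.

2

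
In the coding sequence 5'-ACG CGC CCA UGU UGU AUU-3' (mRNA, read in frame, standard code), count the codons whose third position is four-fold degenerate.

3

Codon 1 ACG (Thr): third position 4-fold.
Codon 2 CGC (Arg): third position 4-fold.
Codon 3 CCA (Pro): third position 4-fold.
Codon 4 UGU (Cys): third position 2-fold.
Codon 5 UGU (Cys): third position 2-fold.
Codon 6 AUU (Ile): third position 3-fold.
Four-fold degenerate third positions: 3.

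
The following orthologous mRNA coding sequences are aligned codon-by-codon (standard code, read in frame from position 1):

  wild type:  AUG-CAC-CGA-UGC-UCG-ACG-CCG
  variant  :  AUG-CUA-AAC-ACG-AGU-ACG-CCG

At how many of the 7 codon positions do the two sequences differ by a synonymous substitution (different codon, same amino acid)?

Codon 1: AUG Met / AUG Met — identical.
Codon 2: CAC His / CUA Leu — nonsynonymous.
Codon 3: CGA Arg / AAC Asn — nonsynonymous.
Codon 4: UGC Cys / ACG Thr — nonsynonymous.
Codon 5: UCG Ser / AGU Ser — synonymous.
Codon 6: ACG Thr / ACG Thr — identical.
Codon 7: CCG Pro / CCG Pro — identical.
Synonymous differences: 1.

1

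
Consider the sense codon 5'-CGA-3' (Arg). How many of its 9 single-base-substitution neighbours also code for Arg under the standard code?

4

Position 1: AGA → 1 synonymous.
Position 2: none → 0 synonymous.
Position 3: CGT, CGC, CGG → 3 synonymous.
Total: 1 + 0 + 3 = 4.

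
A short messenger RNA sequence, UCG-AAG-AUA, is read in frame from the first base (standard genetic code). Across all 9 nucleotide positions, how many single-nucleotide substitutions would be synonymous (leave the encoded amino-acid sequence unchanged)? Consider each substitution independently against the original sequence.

6

Codon 1 (UCG, Ser): 3 synonymous substitutions.
Codon 2 (AAG, Lys): 1 synonymous substitution.
Codon 3 (AUA, Ile): 2 synonymous substitutions.
Total: 3 + 1 + 2 = 6.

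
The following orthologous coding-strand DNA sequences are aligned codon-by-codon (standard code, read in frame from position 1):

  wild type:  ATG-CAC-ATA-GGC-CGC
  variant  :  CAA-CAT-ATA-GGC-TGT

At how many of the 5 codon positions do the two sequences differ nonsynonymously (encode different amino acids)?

2

Codon 1: ATG Met / CAA Gln — nonsynonymous.
Codon 2: CAC His / CAT His — synonymous.
Codon 3: ATA Ile / ATA Ile — identical.
Codon 4: GGC Gly / GGC Gly — identical.
Codon 5: CGC Arg / TGT Cys — nonsynonymous.
Nonsynonymous differences: 2.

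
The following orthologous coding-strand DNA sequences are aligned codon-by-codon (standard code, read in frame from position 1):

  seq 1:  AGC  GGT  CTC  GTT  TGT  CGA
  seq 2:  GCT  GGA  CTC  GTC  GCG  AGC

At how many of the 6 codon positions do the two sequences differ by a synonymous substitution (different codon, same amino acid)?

2

Codon 1: AGC Ser / GCT Ala — nonsynonymous.
Codon 2: GGT Gly / GGA Gly — synonymous.
Codon 3: CTC Leu / CTC Leu — identical.
Codon 4: GTT Val / GTC Val — synonymous.
Codon 5: TGT Cys / GCG Ala — nonsynonymous.
Codon 6: CGA Arg / AGC Ser — nonsynonymous.
Synonymous differences: 2.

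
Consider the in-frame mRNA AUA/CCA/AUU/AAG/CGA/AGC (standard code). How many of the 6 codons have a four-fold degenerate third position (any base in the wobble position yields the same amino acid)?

2

Codon 1 AUA (Ile): third position 3-fold.
Codon 2 CCA (Pro): third position 4-fold.
Codon 3 AUU (Ile): third position 3-fold.
Codon 4 AAG (Lys): third position 2-fold.
Codon 5 CGA (Arg): third position 4-fold.
Codon 6 AGC (Ser): third position 2-fold.
Four-fold degenerate third positions: 2.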